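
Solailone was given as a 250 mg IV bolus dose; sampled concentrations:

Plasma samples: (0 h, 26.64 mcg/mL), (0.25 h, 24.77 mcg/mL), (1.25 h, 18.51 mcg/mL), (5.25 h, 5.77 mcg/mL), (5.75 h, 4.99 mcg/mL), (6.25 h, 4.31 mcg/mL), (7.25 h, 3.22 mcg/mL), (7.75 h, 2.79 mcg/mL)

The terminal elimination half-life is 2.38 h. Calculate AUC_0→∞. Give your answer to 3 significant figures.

Trapezoidal AUC_0→7.75:
  [0→0.25]: (26.64+24.77)/2 × 0.25 = 6.42625
  [0.25→1.25]: (24.77+18.51)/2 × 1 = 21.64
  [1.25→5.25]: (18.51+5.77)/2 × 4 = 48.56
  [5.25→5.75]: (5.77+4.99)/2 × 0.5 = 2.69
  [5.75→6.25]: (4.99+4.31)/2 × 0.5 = 2.325
  [6.25→7.25]: (4.31+3.22)/2 × 1 = 3.765
  [7.25→7.75]: (3.22+2.79)/2 × 0.5 = 1.5025
  Sum = 86.90875 mcg/mL·h
k_e = ln2 / t½ = 0.693147 / 2.38 = 0.2912 h^-1
Extrapolated tail: C_last / k_e = 2.79 / 0.2912 = 9.581
AUC_0→∞ = 86.90875 + 9.581 = 96.48975 mcg/mL·h

AUC = 96.5 mcg/mL·h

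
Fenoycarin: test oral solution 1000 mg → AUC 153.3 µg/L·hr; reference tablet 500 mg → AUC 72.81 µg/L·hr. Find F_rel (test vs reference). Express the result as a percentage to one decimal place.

F_rel = 105.3%

F_rel = (AUC_test/D_test) / (AUC_ref/D_ref)
      = (153.3/1000) / (72.81/500)
      = 0.1533 / 0.14562 = 1.0527 = 105.27%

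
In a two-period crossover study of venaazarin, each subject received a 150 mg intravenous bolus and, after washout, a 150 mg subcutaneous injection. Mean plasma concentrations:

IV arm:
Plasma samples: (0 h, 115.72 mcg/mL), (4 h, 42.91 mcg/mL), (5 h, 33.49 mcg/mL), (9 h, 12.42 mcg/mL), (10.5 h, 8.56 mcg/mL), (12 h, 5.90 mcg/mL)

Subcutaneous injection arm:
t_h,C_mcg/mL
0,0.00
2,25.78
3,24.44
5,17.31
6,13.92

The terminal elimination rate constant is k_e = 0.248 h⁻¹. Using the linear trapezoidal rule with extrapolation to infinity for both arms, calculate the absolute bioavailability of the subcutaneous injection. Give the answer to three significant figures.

F = 0.330

Trapezoidal AUC_0→12 (IV):
  [0→4]: (115.72+42.91)/2 × 4 = 317.26
  [4→5]: (42.91+33.49)/2 × 1 = 38.2
  [5→9]: (33.49+12.42)/2 × 4 = 91.82
  [9→10.5]: (12.42+8.56)/2 × 1.5 = 15.735
  [10.5→12]: (8.56+5.90)/2 × 1.5 = 10.845
  Sum = 473.86 mcg/mL·h
IV tail: 5.90/0.248 = 23.790; AUC_iv,0→∞ = 473.86 + 23.790 = 497.65 mcg/mL·h
Trapezoidal AUC_0→6 (subcutaneous injection):
  [0→2]: (0.00+25.78)/2 × 2 = 25.78
  [2→3]: (25.78+24.44)/2 × 1 = 25.11
  [3→5]: (24.44+17.31)/2 × 2 = 41.75
  [5→6]: (17.31+13.92)/2 × 1 = 15.615
  Sum = 108.255 mcg/mL·h
subcutaneous injection tail: 13.92/0.248 = 56.129; AUC_ev,0→∞ = 108.255 + 56.129 = 164.384 mcg/mL·h
F = (AUC_ev/D_ev)/(AUC_iv/D_iv) = (164.384/150)/(497.65/150) = 1.09589/3.31767 = 0.3303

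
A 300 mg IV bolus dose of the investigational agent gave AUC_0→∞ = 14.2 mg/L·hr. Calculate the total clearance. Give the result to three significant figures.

CL = Dose_iv / AUC_0→∞
   = 300 / 14.2 = 21.1268 L/hr

CL = 21.1 L/hr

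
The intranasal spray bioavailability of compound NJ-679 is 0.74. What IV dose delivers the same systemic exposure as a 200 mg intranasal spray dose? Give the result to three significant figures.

D_iv = 148 mg

Systemic exposure from an extravascular dose = F × D_ev, so the equivalent IV dose is F × D_ev.
D_iv = F × D_ev = 0.74 × 200 = 148 mg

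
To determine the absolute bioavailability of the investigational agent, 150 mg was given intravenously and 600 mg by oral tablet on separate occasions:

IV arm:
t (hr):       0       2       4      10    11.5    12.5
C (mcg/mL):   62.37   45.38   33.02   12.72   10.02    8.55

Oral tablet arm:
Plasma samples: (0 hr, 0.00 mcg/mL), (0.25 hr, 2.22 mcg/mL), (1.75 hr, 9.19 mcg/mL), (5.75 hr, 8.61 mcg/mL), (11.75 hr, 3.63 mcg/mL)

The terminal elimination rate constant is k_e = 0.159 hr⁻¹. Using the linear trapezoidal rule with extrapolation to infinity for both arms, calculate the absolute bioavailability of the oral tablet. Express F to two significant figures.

Trapezoidal AUC_0→12.5 (IV):
  [0→2]: (62.37+45.38)/2 × 2 = 107.75
  [2→4]: (45.38+33.02)/2 × 2 = 78.4
  [4→10]: (33.02+12.72)/2 × 6 = 137.22
  [10→11.5]: (12.72+10.02)/2 × 1.5 = 17.055
  [11.5→12.5]: (10.02+8.55)/2 × 1 = 9.285
  Sum = 349.71 mcg/mL·hr
IV tail: 8.55/0.159 = 53.774; AUC_iv,0→∞ = 349.71 + 53.774 = 403.484 mcg/mL·hr
Trapezoidal AUC_0→11.75 (oral tablet):
  [0→0.25]: (0.00+2.22)/2 × 0.25 = 0.2775
  [0.25→1.75]: (2.22+9.19)/2 × 1.5 = 8.5575
  [1.75→5.75]: (9.19+8.61)/2 × 4 = 35.6
  [5.75→11.75]: (8.61+3.63)/2 × 6 = 36.72
  Sum = 81.155 mcg/mL·hr
oral tablet tail: 3.63/0.159 = 22.830; AUC_ev,0→∞ = 81.155 + 22.830 = 103.985 mcg/mL·hr
F = (AUC_ev/D_ev)/(AUC_iv/D_iv) = (103.985/600)/(403.484/150) = 0.173308/2.68989 = 0.0644

F = 0.064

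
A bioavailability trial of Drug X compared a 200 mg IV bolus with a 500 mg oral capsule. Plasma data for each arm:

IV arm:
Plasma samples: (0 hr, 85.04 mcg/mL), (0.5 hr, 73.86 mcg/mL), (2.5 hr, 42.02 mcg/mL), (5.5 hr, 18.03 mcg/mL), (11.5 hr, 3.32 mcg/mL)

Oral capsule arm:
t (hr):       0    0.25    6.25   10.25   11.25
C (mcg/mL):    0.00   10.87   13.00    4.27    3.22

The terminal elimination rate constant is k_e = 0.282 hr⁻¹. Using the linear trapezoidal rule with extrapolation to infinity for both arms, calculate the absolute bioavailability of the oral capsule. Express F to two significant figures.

F = 0.15

Trapezoidal AUC_0→11.5 (IV):
  [0→0.5]: (85.04+73.86)/2 × 0.5 = 39.725
  [0.5→2.5]: (73.86+42.02)/2 × 2 = 115.88
  [2.5→5.5]: (42.02+18.03)/2 × 3 = 90.075
  [5.5→11.5]: (18.03+3.32)/2 × 6 = 64.05
  Sum = 309.73 mcg/mL·hr
IV tail: 3.32/0.282 = 11.773; AUC_iv,0→∞ = 309.73 + 11.773 = 321.503 mcg/mL·hr
Trapezoidal AUC_0→11.25 (oral capsule):
  [0→0.25]: (0.00+10.87)/2 × 0.25 = 1.35875
  [0.25→6.25]: (10.87+13.00)/2 × 6 = 71.61
  [6.25→10.25]: (13.00+4.27)/2 × 4 = 34.54
  [10.25→11.25]: (4.27+3.22)/2 × 1 = 3.745
  Sum = 111.25375 mcg/mL·hr
oral capsule tail: 3.22/0.282 = 11.418; AUC_ev,0→∞ = 111.25375 + 11.418 = 122.67175 mcg/mL·hr
F = (AUC_ev/D_ev)/(AUC_iv/D_iv) = (122.67175/500)/(321.503/200) = 0.2453435/1.607515 = 0.1526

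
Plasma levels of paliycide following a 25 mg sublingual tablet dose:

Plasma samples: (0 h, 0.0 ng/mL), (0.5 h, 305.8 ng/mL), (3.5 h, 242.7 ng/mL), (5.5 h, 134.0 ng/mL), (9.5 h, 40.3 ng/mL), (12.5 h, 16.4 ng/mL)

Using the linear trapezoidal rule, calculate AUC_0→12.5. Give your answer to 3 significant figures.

Trapezoidal AUC_0→12.5:
  [0→0.5]: (0.0+305.8)/2 × 0.5 = 76.45
  [0.5→3.5]: (305.8+242.7)/2 × 3 = 822.75
  [3.5→5.5]: (242.7+134.0)/2 × 2 = 376.7
  [5.5→9.5]: (134.0+40.3)/2 × 4 = 348.6
  [9.5→12.5]: (40.3+16.4)/2 × 3 = 85.05
  Sum = 1709.55 ng/mL·h

AUC = 1710 ng/mL·h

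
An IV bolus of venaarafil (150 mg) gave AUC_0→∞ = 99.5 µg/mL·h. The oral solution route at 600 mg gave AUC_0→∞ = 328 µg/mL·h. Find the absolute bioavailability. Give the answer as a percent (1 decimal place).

F = 82.4%

F = (AUC_ev / D_ev) / (AUC_iv / D_iv)
  = (328/600) / (99.5/150)
  = 0.546667 / 0.663333 = 0.8241
  = 82.41%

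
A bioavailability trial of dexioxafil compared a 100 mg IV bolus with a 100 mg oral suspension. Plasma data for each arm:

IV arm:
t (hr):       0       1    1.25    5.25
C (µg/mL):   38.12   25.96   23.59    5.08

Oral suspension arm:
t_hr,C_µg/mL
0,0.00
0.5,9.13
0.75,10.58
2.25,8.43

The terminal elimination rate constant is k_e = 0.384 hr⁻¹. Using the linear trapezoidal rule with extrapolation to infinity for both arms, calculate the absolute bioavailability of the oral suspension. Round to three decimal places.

Trapezoidal AUC_0→5.25 (IV):
  [0→1]: (38.12+25.96)/2 × 1 = 32.04
  [1→1.25]: (25.96+23.59)/2 × 0.25 = 6.19375
  [1.25→5.25]: (23.59+5.08)/2 × 4 = 57.34
  Sum = 95.57375 µg/mL·hr
IV tail: 5.08/0.384 = 13.229; AUC_iv,0→∞ = 95.57375 + 13.229 = 108.80275 µg/mL·hr
Trapezoidal AUC_0→2.25 (oral suspension):
  [0→0.5]: (0.00+9.13)/2 × 0.5 = 2.2825
  [0.5→0.75]: (9.13+10.58)/2 × 0.25 = 2.46375
  [0.75→2.25]: (10.58+8.43)/2 × 1.5 = 14.2575
  Sum = 19.00375 µg/mL·hr
oral suspension tail: 8.43/0.384 = 21.953; AUC_ev,0→∞ = 19.00375 + 21.953 = 40.95675 µg/mL·hr
F = (AUC_ev/D_ev)/(AUC_iv/D_iv) = (40.95675/100)/(108.80275/100) = 0.4095675/1.0880275 = 0.3764

F = 0.376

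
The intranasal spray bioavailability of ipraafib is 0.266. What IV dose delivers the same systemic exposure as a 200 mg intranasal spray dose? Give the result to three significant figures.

Systemic exposure from an extravascular dose = F × D_ev, so the equivalent IV dose is F × D_ev.
D_iv = F × D_ev = 0.266 × 200 = 53.2 mg

D_iv = 53.2 mg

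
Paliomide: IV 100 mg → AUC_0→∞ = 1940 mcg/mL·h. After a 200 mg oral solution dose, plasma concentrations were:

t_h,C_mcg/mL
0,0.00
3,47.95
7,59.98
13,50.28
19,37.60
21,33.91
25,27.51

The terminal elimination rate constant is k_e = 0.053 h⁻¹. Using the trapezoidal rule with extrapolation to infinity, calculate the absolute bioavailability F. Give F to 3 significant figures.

F = 0.411

Trapezoidal AUC_0→25 (oral solution):
  [0→3]: (0.00+47.95)/2 × 3 = 71.925
  [3→7]: (47.95+59.98)/2 × 4 = 215.86
  [7→13]: (59.98+50.28)/2 × 6 = 330.78
  [13→19]: (50.28+37.60)/2 × 6 = 263.64
  [19→21]: (37.60+33.91)/2 × 2 = 71.51
  [21→25]: (33.91+27.51)/2 × 4 = 122.84
  Sum = 1076.555 mcg/mL·h
Tail: C_last/k_e = 27.51/0.053 = 519.057
AUC_0→∞ (oral solution) = 1076.555 + 519.057 = 1595.612 mcg/mL·h
F = (AUC_ev/D_ev)/(AUC_iv/D_iv) = (1595.612/200)/(1940/100) = 7.97806/19.4 = 0.4112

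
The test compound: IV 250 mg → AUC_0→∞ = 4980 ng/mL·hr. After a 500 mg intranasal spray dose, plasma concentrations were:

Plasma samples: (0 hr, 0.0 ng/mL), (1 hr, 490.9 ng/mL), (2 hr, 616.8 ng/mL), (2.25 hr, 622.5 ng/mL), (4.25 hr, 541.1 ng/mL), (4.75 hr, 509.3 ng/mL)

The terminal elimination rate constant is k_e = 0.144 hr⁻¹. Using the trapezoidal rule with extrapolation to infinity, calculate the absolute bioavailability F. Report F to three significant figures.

F = 0.594

Trapezoidal AUC_0→4.75 (intranasal spray):
  [0→1]: (0.0+490.9)/2 × 1 = 245.45
  [1→2]: (490.9+616.8)/2 × 1 = 553.85
  [2→2.25]: (616.8+622.5)/2 × 0.25 = 154.9125
  [2.25→4.25]: (622.5+541.1)/2 × 2 = 1163.6
  [4.25→4.75]: (541.1+509.3)/2 × 0.5 = 262.6
  Sum = 2380.4125 ng/mL·hr
Tail: C_last/k_e = 509.3/0.144 = 3536.806
AUC_0→∞ (intranasal spray) = 2380.4125 + 3536.806 = 5917.2185 ng/mL·hr
F = (AUC_ev/D_ev)/(AUC_iv/D_iv) = (5917.2185/500)/(4980/250) = 11.834437/19.92 = 0.5941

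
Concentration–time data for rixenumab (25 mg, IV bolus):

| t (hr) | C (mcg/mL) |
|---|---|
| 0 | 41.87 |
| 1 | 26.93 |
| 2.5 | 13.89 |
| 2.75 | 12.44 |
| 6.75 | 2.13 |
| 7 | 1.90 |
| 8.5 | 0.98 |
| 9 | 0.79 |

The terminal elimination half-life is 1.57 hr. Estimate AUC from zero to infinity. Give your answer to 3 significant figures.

Trapezoidal AUC_0→9:
  [0→1]: (41.87+26.93)/2 × 1 = 34.4
  [1→2.5]: (26.93+13.89)/2 × 1.5 = 30.615
  [2.5→2.75]: (13.89+12.44)/2 × 0.25 = 3.29125
  [2.75→6.75]: (12.44+2.13)/2 × 4 = 29.14
  [6.75→7]: (2.13+1.90)/2 × 0.25 = 0.50375
  [7→8.5]: (1.90+0.98)/2 × 1.5 = 2.16
  [8.5→9]: (0.98+0.79)/2 × 0.5 = 0.4425
  Sum = 100.5525 mcg/mL·hr
k_e = ln2 / t½ = 0.693147 / 1.57 = 0.4415 hr^-1
Extrapolated tail: C_last / k_e = 0.79 / 0.4415 = 1.789
AUC_0→∞ = 100.5525 + 1.789 = 102.3415 mcg/mL·hr

AUC = 102 mcg/mL·hr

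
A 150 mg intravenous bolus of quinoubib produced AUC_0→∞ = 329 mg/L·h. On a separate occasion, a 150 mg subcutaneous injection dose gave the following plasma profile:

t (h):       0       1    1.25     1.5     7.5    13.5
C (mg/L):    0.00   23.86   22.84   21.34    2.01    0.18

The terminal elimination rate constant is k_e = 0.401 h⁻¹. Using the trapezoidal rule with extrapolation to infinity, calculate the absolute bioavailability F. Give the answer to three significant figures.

Trapezoidal AUC_0→13.5 (subcutaneous injection):
  [0→1]: (0.00+23.86)/2 × 1 = 11.93
  [1→1.25]: (23.86+22.84)/2 × 0.25 = 5.8375
  [1.25→1.5]: (22.84+21.34)/2 × 0.25 = 5.5225
  [1.5→7.5]: (21.34+2.01)/2 × 6 = 70.05
  [7.5→13.5]: (2.01+0.18)/2 × 6 = 6.57
  Sum = 99.91 mg/L·h
Tail: C_last/k_e = 0.18/0.401 = 0.449
AUC_0→∞ (subcutaneous injection) = 99.91 + 0.449 = 100.359 mg/L·h
F = (AUC_ev/D_ev)/(AUC_iv/D_iv) = (100.359/150)/(329/150) = 0.66906/2.19333 = 0.3050

F = 0.305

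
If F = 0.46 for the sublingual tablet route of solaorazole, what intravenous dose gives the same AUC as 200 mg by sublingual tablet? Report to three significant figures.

Systemic exposure from an extravascular dose = F × D_ev, so the equivalent IV dose is F × D_ev.
D_iv = F × D_ev = 0.46 × 200 = 92 mg

D_iv = 92.0 mg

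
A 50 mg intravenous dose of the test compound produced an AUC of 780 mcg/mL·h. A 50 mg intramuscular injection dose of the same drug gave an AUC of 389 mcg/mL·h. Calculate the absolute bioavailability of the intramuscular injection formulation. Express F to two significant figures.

F = 0.50

F = (AUC_ev / D_ev) / (AUC_iv / D_iv)
  = (389/50) / (780/50)
  = 7.78 / 15.6 = 0.4987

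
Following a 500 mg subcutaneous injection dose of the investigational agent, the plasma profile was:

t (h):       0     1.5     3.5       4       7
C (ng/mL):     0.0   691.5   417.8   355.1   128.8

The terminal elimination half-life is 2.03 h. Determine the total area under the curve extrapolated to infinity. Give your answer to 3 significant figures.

Trapezoidal AUC_0→7:
  [0→1.5]: (0.0+691.5)/2 × 1.5 = 518.625
  [1.5→3.5]: (691.5+417.8)/2 × 2 = 1109.3
  [3.5→4]: (417.8+355.1)/2 × 0.5 = 193.225
  [4→7]: (355.1+128.8)/2 × 3 = 725.85
  Sum = 2547.0 ng/mL·h
k_e = ln2 / t½ = 0.693147 / 2.03 = 0.3415 h^-1
Extrapolated tail: C_last / k_e = 128.8 / 0.3415 = 377.160
AUC_0→∞ = 2547.0 + 377.160 = 2924.16 ng/mL·h

AUC = 2920 ng/mL·h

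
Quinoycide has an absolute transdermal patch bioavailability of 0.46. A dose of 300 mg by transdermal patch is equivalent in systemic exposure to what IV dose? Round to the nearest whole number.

D_iv = 138 mg

Systemic exposure from an extravascular dose = F × D_ev, so the equivalent IV dose is F × D_ev.
D_iv = F × D_ev = 0.46 × 300 = 138 mg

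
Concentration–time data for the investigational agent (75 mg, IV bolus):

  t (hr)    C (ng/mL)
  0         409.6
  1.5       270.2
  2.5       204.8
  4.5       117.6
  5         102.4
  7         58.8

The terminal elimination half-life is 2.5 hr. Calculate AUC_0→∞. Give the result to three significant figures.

Trapezoidal AUC_0→7:
  [0→1.5]: (409.6+270.2)/2 × 1.5 = 509.85
  [1.5→2.5]: (270.2+204.8)/2 × 1 = 237.5
  [2.5→4.5]: (204.8+117.6)/2 × 2 = 322.4
  [4.5→5]: (117.6+102.4)/2 × 0.5 = 55.0
  [5→7]: (102.4+58.8)/2 × 2 = 161.2
  Sum = 1285.95 ng/mL·hr
k_e = ln2 / t½ = 0.693147 / 2.5 = 0.2773 hr^-1
Extrapolated tail: C_last / k_e = 58.8 / 0.2773 = 212.045
AUC_0→∞ = 1285.95 + 212.045 = 1497.995 ng/mL·hr

AUC = 1500 ng/mL·hr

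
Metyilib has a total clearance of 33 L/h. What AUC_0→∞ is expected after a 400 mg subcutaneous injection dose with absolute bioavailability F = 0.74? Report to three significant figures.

AUC = 8.97 mg/L·h

AUC_0→∞ = F × Dose / CL
        = 0.74 × 400 / 33 = 8.9697 mg/L·h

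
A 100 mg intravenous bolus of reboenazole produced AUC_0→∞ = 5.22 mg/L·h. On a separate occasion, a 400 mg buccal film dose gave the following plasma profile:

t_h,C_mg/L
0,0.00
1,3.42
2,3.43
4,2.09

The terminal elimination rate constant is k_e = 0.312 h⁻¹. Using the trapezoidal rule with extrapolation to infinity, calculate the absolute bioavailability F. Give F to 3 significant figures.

F = 0.831

Trapezoidal AUC_0→4 (buccal film):
  [0→1]: (0.00+3.42)/2 × 1 = 1.71
  [1→2]: (3.42+3.43)/2 × 1 = 3.425
  [2→4]: (3.43+2.09)/2 × 2 = 5.52
  Sum = 10.655 mg/L·h
Tail: C_last/k_e = 2.09/0.312 = 6.699
AUC_0→∞ (buccal film) = 10.655 + 6.699 = 17.354 mg/L·h
F = (AUC_ev/D_ev)/(AUC_iv/D_iv) = (17.354/400)/(5.22/100) = 0.043385/0.0522 = 0.8311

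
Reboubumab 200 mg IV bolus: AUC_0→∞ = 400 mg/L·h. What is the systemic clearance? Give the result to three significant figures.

CL = Dose_iv / AUC_0→∞
   = 200 / 400 = 0.5 L/h

CL = 0.500 L/h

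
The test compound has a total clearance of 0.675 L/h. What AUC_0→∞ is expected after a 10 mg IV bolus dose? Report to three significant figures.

AUC_0→∞ = Dose_iv / CL
        = 10 / 0.675 = 14.8148 mg/L·h

AUC = 14.8 mg/L·h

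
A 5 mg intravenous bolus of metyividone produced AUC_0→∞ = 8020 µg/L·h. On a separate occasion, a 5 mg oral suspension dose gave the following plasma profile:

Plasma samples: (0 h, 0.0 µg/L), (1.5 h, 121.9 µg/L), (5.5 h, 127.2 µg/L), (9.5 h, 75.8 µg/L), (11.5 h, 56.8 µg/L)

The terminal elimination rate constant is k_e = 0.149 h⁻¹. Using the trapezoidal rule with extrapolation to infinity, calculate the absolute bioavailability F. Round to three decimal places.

Trapezoidal AUC_0→11.5 (oral suspension):
  [0→1.5]: (0.0+121.9)/2 × 1.5 = 91.425
  [1.5→5.5]: (121.9+127.2)/2 × 4 = 498.2
  [5.5→9.5]: (127.2+75.8)/2 × 4 = 406.0
  [9.5→11.5]: (75.8+56.8)/2 × 2 = 132.6
  Sum = 1128.225 µg/L·h
Tail: C_last/k_e = 56.8/0.149 = 381.208
AUC_0→∞ (oral suspension) = 1128.225 + 381.208 = 1509.433 µg/L·h
F = (AUC_ev/D_ev)/(AUC_iv/D_iv) = (1509.433/5)/(8020/5) = 301.8866/1604 = 0.1882

F = 0.188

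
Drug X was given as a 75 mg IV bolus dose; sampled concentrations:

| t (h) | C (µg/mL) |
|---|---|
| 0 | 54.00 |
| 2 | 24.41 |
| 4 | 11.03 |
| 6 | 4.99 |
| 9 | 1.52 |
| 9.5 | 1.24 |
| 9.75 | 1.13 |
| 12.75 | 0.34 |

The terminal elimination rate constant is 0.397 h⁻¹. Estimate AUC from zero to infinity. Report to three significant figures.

AUC = 144 µg/mL·h

Trapezoidal AUC_0→12.75:
  [0→2]: (54.00+24.41)/2 × 2 = 78.41
  [2→4]: (24.41+11.03)/2 × 2 = 35.44
  [4→6]: (11.03+4.99)/2 × 2 = 16.02
  [6→9]: (4.99+1.52)/2 × 3 = 9.765
  [9→9.5]: (1.52+1.24)/2 × 0.5 = 0.69
  [9.5→9.75]: (1.24+1.13)/2 × 0.25 = 0.29625
  [9.75→12.75]: (1.13+0.34)/2 × 3 = 2.205
  Sum = 142.82625 µg/mL·h
Extrapolated tail: C_last / k_e = 0.34 / 0.397 = 0.856
AUC_0→∞ = 142.82625 + 0.856 = 143.68225 µg/mL·h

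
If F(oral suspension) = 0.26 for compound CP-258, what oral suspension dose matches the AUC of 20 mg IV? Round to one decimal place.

D_oral = 76.9 mg

For equal systemic exposure: F × D_ev = D_iv
D_ev = D_iv / F = 20 / 0.26 = 76.9231 mg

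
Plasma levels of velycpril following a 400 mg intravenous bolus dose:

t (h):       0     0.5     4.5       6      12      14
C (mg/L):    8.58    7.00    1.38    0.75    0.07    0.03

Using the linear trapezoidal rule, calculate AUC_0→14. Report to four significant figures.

AUC = 24.81 mg/L·h

Trapezoidal AUC_0→14:
  [0→0.5]: (8.58+7.00)/2 × 0.5 = 3.895
  [0.5→4.5]: (7.00+1.38)/2 × 4 = 16.76
  [4.5→6]: (1.38+0.75)/2 × 1.5 = 1.5975
  [6→12]: (0.75+0.07)/2 × 6 = 2.46
  [12→14]: (0.07+0.03)/2 × 2 = 0.1
  Sum = 24.8125 mg/L·h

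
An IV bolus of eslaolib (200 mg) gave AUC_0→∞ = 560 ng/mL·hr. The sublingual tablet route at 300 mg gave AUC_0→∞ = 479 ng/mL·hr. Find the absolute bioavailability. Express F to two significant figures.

F = (AUC_ev / D_ev) / (AUC_iv / D_iv)
  = (479/300) / (560/200)
  = 1.59667 / 2.8 = 0.5702

F = 0.57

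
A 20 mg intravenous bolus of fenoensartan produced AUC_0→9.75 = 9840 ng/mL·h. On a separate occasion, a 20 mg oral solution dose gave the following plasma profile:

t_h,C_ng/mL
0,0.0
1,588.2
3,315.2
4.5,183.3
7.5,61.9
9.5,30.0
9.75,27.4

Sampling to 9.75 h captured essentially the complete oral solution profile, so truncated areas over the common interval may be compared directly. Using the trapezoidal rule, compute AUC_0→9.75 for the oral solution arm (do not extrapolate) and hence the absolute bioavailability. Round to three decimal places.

Trapezoidal AUC_0→9.75 (oral solution):
  [0→1]: (0.0+588.2)/2 × 1 = 294.1
  [1→3]: (588.2+315.2)/2 × 2 = 903.4
  [3→4.5]: (315.2+183.3)/2 × 1.5 = 373.875
  [4.5→7.5]: (183.3+61.9)/2 × 3 = 367.8
  [7.5→9.5]: (61.9+30.0)/2 × 2 = 91.9
  [9.5→9.75]: (30.0+27.4)/2 × 0.25 = 7.175
  Sum = 2038.25 ng/mL·h
F = (AUC_ev/D_ev)/(AUC_iv/D_iv) = (2038.25/20)/(9840/20) = 101.9125/492 = 0.2071

F = 0.207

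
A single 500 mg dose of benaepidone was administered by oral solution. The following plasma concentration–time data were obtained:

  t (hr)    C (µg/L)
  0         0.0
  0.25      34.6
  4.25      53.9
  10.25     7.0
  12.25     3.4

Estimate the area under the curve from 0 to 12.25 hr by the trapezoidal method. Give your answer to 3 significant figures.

Trapezoidal AUC_0→12.25:
  [0→0.25]: (0.0+34.6)/2 × 0.25 = 4.325
  [0.25→4.25]: (34.6+53.9)/2 × 4 = 177.0
  [4.25→10.25]: (53.9+7.0)/2 × 6 = 182.7
  [10.25→12.25]: (7.0+3.4)/2 × 2 = 10.4
  Sum = 374.425 µg/L·hr

AUC = 374 µg/L·hr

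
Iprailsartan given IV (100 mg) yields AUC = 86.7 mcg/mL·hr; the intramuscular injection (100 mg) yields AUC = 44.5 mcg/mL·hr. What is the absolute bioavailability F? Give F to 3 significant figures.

F = (AUC_ev / D_ev) / (AUC_iv / D_iv)
  = (44.5/100) / (86.7/100)
  = 0.445 / 0.867 = 0.5133

F = 0.513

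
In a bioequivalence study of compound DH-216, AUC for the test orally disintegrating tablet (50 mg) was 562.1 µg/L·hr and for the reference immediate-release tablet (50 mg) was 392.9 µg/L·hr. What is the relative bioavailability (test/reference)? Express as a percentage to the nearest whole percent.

F_rel = (AUC_test/D_test) / (AUC_ref/D_ref)
      = (562.1/50) / (392.9/50)
      = 11.242 / 7.858 = 1.4306 = 143.06%

F_rel = 143%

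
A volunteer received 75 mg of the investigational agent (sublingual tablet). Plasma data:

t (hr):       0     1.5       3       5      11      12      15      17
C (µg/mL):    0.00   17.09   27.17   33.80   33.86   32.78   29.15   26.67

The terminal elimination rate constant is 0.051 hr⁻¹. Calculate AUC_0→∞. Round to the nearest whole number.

Trapezoidal AUC_0→17:
  [0→1.5]: (0.00+17.09)/2 × 1.5 = 12.8175
  [1.5→3]: (17.09+27.17)/2 × 1.5 = 33.195
  [3→5]: (27.17+33.80)/2 × 2 = 60.97
  [5→11]: (33.80+33.86)/2 × 6 = 202.98
  [11→12]: (33.86+32.78)/2 × 1 = 33.32
  [12→15]: (32.78+29.15)/2 × 3 = 92.895
  [15→17]: (29.15+26.67)/2 × 2 = 55.82
  Sum = 491.9975 µg/mL·hr
Extrapolated tail: C_last / k_e = 26.67 / 0.051 = 522.941
AUC_0→∞ = 491.9975 + 522.941 = 1014.9385 µg/mL·hr

AUC = 1015 µg/mL·hr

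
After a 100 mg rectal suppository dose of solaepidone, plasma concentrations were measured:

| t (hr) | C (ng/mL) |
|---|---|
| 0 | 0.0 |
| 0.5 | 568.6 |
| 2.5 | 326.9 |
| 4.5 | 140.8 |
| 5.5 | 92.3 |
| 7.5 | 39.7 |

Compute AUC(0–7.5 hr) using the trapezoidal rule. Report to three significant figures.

Trapezoidal AUC_0→7.5:
  [0→0.5]: (0.0+568.6)/2 × 0.5 = 142.15
  [0.5→2.5]: (568.6+326.9)/2 × 2 = 895.5
  [2.5→4.5]: (326.9+140.8)/2 × 2 = 467.7
  [4.5→5.5]: (140.8+92.3)/2 × 1 = 116.55
  [5.5→7.5]: (92.3+39.7)/2 × 2 = 132.0
  Sum = 1753.9 ng/mL·hr

AUC = 1750 ng/mL·hr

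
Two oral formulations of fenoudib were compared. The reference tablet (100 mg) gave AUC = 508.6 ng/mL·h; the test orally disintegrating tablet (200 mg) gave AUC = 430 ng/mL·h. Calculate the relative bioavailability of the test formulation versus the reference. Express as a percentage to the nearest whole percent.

F_rel = 42%

F_rel = (AUC_test/D_test) / (AUC_ref/D_ref)
      = (430/200) / (508.6/100)
      = 2.15 / 5.086 = 0.4227 = 42.27%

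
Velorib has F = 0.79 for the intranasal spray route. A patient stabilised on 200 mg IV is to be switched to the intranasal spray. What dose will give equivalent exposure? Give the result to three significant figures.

D_intranasal = 253 mg

For equal systemic exposure: F × D_ev = D_iv
D_ev = D_iv / F = 200 / 0.79 = 253.165 mg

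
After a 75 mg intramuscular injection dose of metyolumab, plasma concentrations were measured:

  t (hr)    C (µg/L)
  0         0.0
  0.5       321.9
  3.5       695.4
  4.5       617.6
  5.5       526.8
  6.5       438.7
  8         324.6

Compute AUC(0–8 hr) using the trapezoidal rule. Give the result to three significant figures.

Trapezoidal AUC_0→8:
  [0→0.5]: (0.0+321.9)/2 × 0.5 = 80.475
  [0.5→3.5]: (321.9+695.4)/2 × 3 = 1525.95
  [3.5→4.5]: (695.4+617.6)/2 × 1 = 656.5
  [4.5→5.5]: (617.6+526.8)/2 × 1 = 572.2
  [5.5→6.5]: (526.8+438.7)/2 × 1 = 482.75
  [6.5→8]: (438.7+324.6)/2 × 1.5 = 572.475
  Sum = 3890.35 µg/L·hr

AUC = 3890 µg/L·hr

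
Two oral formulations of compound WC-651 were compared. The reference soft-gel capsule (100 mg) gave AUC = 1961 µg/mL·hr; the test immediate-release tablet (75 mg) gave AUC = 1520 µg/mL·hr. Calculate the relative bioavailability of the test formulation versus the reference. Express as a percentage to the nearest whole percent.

F_rel = 103%

F_rel = (AUC_test/D_test) / (AUC_ref/D_ref)
      = (1520/75) / (1961/100)
      = 20.2667 / 19.61 = 1.0335 = 103.35%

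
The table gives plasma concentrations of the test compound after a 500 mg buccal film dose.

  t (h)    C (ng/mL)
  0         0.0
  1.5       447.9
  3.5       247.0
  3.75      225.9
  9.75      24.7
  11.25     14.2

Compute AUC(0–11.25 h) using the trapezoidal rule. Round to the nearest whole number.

Trapezoidal AUC_0→11.25:
  [0→1.5]: (0.0+447.9)/2 × 1.5 = 335.925
  [1.5→3.5]: (447.9+247.0)/2 × 2 = 694.9
  [3.5→3.75]: (247.0+225.9)/2 × 0.25 = 59.1125
  [3.75→9.75]: (225.9+24.7)/2 × 6 = 751.8
  [9.75→11.25]: (24.7+14.2)/2 × 1.5 = 29.175
  Sum = 1870.9125 ng/mL·h

AUC = 1871 ng/mL·h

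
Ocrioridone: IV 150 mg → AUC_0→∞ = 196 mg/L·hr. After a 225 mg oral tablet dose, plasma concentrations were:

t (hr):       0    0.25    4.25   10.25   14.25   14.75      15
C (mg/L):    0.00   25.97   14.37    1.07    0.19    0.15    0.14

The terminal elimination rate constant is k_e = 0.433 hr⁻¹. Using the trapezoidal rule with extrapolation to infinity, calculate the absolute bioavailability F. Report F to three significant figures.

Trapezoidal AUC_0→15 (oral tablet):
  [0→0.25]: (0.00+25.97)/2 × 0.25 = 3.24625
  [0.25→4.25]: (25.97+14.37)/2 × 4 = 80.68
  [4.25→10.25]: (14.37+1.07)/2 × 6 = 46.32
  [10.25→14.25]: (1.07+0.19)/2 × 4 = 2.52
  [14.25→14.75]: (0.19+0.15)/2 × 0.5 = 0.085
  [14.75→15]: (0.15+0.14)/2 × 0.25 = 0.03625
  Sum = 132.8875 mg/L·hr
Tail: C_last/k_e = 0.14/0.433 = 0.323
AUC_0→∞ (oral tablet) = 132.8875 + 0.323 = 133.2105 mg/L·hr
F = (AUC_ev/D_ev)/(AUC_iv/D_iv) = (133.2105/225)/(196/150) = 0.592047/1.30667 = 0.4531

F = 0.453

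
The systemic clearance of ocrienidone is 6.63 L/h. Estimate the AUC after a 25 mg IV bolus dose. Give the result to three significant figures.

AUC = 3.77 mg/L·h

AUC_0→∞ = Dose_iv / CL
        = 25 / 6.63 = 3.77074 mg/L·h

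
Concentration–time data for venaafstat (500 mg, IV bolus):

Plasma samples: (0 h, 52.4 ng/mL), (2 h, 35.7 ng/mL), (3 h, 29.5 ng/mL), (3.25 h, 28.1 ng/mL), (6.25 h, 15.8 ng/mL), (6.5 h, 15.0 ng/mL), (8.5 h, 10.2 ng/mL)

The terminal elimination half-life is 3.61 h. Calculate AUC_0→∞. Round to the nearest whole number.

AUC = 276 ng/mL·h

Trapezoidal AUC_0→8.5:
  [0→2]: (52.4+35.7)/2 × 2 = 88.1
  [2→3]: (35.7+29.5)/2 × 1 = 32.6
  [3→3.25]: (29.5+28.1)/2 × 0.25 = 7.2
  [3.25→6.25]: (28.1+15.8)/2 × 3 = 65.85
  [6.25→6.5]: (15.8+15.0)/2 × 0.25 = 3.85
  [6.5→8.5]: (15.0+10.2)/2 × 2 = 25.2
  Sum = 222.8 ng/mL·h
k_e = ln2 / t½ = 0.693147 / 3.61 = 0.1920 h^-1
Extrapolated tail: C_last / k_e = 10.2 / 0.192 = 53.125
AUC_0→∞ = 222.8 + 53.125 = 275.925 ng/mL·h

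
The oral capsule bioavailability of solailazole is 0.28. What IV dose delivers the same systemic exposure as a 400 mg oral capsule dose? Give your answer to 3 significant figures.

D_iv = 112 mg

Systemic exposure from an extravascular dose = F × D_ev, so the equivalent IV dose is F × D_ev.
D_iv = F × D_ev = 0.28 × 400 = 112 mg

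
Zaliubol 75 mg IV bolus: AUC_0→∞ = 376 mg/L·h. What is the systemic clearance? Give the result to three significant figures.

CL = 0.199 L/h

CL = Dose_iv / AUC_0→∞
   = 75 / 376 = 0.199468 L/h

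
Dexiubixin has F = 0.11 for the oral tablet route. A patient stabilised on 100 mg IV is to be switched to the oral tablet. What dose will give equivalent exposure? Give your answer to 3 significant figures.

For equal systemic exposure: F × D_ev = D_iv
D_ev = D_iv / F = 100 / 0.11 = 909.091 mg

D_oral = 909 mg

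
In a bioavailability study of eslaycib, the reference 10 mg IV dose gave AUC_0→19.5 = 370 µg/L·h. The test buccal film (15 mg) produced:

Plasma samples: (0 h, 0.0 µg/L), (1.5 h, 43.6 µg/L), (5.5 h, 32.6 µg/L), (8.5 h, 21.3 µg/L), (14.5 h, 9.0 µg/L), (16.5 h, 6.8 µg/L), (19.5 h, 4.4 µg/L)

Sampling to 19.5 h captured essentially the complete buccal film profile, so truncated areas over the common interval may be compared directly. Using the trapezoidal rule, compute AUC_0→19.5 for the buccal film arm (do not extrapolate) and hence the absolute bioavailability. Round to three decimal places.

Trapezoidal AUC_0→19.5 (buccal film):
  [0→1.5]: (0.0+43.6)/2 × 1.5 = 32.7
  [1.5→5.5]: (43.6+32.6)/2 × 4 = 152.4
  [5.5→8.5]: (32.6+21.3)/2 × 3 = 80.85
  [8.5→14.5]: (21.3+9.0)/2 × 6 = 90.9
  [14.5→16.5]: (9.0+6.8)/2 × 2 = 15.8
  [16.5→19.5]: (6.8+4.4)/2 × 3 = 16.8
  Sum = 389.45 µg/L·h
F = (AUC_ev/D_ev)/(AUC_iv/D_iv) = (389.45/15)/(370/10) = 25.9633/37 = 0.7017

F = 0.702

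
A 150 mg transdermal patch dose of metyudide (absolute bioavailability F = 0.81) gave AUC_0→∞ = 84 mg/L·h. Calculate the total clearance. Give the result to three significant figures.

CL = F × Dose / AUC_0→∞
   = 0.81 × 150 / 84 = 1.44643 L/h

CL = 1.45 L/h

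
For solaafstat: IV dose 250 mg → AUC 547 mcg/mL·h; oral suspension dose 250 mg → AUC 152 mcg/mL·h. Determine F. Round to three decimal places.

F = 0.278

F = (AUC_ev / D_ev) / (AUC_iv / D_iv)
  = (152/250) / (547/250)
  = 0.608 / 2.188 = 0.2779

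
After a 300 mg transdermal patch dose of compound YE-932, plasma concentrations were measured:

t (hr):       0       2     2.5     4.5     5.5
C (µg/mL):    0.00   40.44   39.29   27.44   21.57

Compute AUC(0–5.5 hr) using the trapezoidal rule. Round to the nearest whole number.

Trapezoidal AUC_0→5.5:
  [0→2]: (0.00+40.44)/2 × 2 = 40.44
  [2→2.5]: (40.44+39.29)/2 × 0.5 = 19.9325
  [2.5→4.5]: (39.29+27.44)/2 × 2 = 66.73
  [4.5→5.5]: (27.44+21.57)/2 × 1 = 24.505
  Sum = 151.6075 µg/mL·hr

AUC = 152 µg/mL·hr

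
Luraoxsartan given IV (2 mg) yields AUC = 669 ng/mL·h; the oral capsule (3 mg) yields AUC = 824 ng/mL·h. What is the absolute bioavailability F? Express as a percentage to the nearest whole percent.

F = 82%

F = (AUC_ev / D_ev) / (AUC_iv / D_iv)
  = (824/3) / (669/2)
  = 274.667 / 334.5 = 0.8211
  = 82.11%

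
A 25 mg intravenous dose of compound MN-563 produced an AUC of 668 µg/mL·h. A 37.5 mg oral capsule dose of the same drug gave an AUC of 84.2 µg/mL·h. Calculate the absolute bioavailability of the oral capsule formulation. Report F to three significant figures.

F = (AUC_ev / D_ev) / (AUC_iv / D_iv)
  = (84.2/37.5) / (668/25)
  = 2.24533 / 26.72 = 0.0840

F = 0.0840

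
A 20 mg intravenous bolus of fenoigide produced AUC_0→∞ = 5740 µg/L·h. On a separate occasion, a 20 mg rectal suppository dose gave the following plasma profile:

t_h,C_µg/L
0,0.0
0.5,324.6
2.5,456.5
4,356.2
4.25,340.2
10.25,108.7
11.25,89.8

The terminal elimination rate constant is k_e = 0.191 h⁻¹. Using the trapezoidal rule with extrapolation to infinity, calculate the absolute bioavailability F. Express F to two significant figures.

F = 0.61

Trapezoidal AUC_0→11.25 (rectal suppository):
  [0→0.5]: (0.0+324.6)/2 × 0.5 = 81.15
  [0.5→2.5]: (324.6+456.5)/2 × 2 = 781.1
  [2.5→4]: (456.5+356.2)/2 × 1.5 = 609.525
  [4→4.25]: (356.2+340.2)/2 × 0.25 = 87.05
  [4.25→10.25]: (340.2+108.7)/2 × 6 = 1346.7
  [10.25→11.25]: (108.7+89.8)/2 × 1 = 99.25
  Sum = 3004.775 µg/L·h
Tail: C_last/k_e = 89.8/0.191 = 470.157
AUC_0→∞ (rectal suppository) = 3004.775 + 470.157 = 3474.932 µg/L·h
F = (AUC_ev/D_ev)/(AUC_iv/D_iv) = (3474.932/20)/(5740/20) = 173.7466/287 = 0.6054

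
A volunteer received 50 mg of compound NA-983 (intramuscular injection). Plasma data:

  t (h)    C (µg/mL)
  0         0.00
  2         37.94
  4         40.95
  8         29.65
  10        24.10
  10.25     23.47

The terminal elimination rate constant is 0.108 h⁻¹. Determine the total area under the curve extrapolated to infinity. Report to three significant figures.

AUC = 535 µg/mL·h

Trapezoidal AUC_0→10.25:
  [0→2]: (0.00+37.94)/2 × 2 = 37.94
  [2→4]: (37.94+40.95)/2 × 2 = 78.89
  [4→8]: (40.95+29.65)/2 × 4 = 141.2
  [8→10]: (29.65+24.10)/2 × 2 = 53.75
  [10→10.25]: (24.10+23.47)/2 × 0.25 = 5.94625
  Sum = 317.72625 µg/mL·h
Extrapolated tail: C_last / k_e = 23.47 / 0.108 = 217.315
AUC_0→∞ = 317.72625 + 217.315 = 535.04125 µg/mL·h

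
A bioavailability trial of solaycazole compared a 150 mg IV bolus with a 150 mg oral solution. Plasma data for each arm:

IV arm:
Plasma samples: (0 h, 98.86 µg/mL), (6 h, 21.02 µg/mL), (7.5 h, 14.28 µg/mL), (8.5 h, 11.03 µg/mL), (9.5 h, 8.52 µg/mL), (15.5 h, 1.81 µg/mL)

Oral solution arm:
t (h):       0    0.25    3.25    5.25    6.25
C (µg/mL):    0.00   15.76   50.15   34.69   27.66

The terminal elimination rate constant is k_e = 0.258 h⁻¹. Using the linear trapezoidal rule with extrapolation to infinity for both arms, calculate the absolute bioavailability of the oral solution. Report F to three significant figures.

F = 0.726

Trapezoidal AUC_0→15.5 (IV):
  [0→6]: (98.86+21.02)/2 × 6 = 359.64
  [6→7.5]: (21.02+14.28)/2 × 1.5 = 26.475
  [7.5→8.5]: (14.28+11.03)/2 × 1 = 12.655
  [8.5→9.5]: (11.03+8.52)/2 × 1 = 9.775
  [9.5→15.5]: (8.52+1.81)/2 × 6 = 30.99
  Sum = 439.535 µg/mL·h
IV tail: 1.81/0.258 = 7.016; AUC_iv,0→∞ = 439.535 + 7.016 = 446.551 µg/mL·h
Trapezoidal AUC_0→6.25 (oral solution):
  [0→0.25]: (0.00+15.76)/2 × 0.25 = 1.97
  [0.25→3.25]: (15.76+50.15)/2 × 3 = 98.865
  [3.25→5.25]: (50.15+34.69)/2 × 2 = 84.84
  [5.25→6.25]: (34.69+27.66)/2 × 1 = 31.175
  Sum = 216.85 µg/mL·h
oral solution tail: 27.66/0.258 = 107.209; AUC_ev,0→∞ = 216.85 + 107.209 = 324.059 µg/mL·h
F = (AUC_ev/D_ev)/(AUC_iv/D_iv) = (324.059/150)/(446.551/150) = 2.16039/2.97701 = 0.7257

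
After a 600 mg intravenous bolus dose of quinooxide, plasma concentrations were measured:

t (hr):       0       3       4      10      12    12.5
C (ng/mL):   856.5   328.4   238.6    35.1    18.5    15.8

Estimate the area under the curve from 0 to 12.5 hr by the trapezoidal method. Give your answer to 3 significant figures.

Trapezoidal AUC_0→12.5:
  [0→3]: (856.5+328.4)/2 × 3 = 1777.35
  [3→4]: (328.4+238.6)/2 × 1 = 283.5
  [4→10]: (238.6+35.1)/2 × 6 = 821.1
  [10→12]: (35.1+18.5)/2 × 2 = 53.6
  [12→12.5]: (18.5+15.8)/2 × 0.5 = 8.575
  Sum = 2944.125 ng/mL·hr

AUC = 2940 ng/mL·hr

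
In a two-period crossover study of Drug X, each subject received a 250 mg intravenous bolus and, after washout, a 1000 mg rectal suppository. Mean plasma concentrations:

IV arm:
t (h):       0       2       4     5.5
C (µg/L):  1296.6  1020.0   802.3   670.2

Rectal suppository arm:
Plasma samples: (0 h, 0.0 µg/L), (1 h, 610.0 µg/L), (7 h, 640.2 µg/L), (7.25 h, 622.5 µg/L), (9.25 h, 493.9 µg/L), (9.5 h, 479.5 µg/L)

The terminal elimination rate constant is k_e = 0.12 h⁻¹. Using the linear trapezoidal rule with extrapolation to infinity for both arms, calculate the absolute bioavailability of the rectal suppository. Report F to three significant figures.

Trapezoidal AUC_0→5.5 (IV):
  [0→2]: (1296.6+1020.0)/2 × 2 = 2316.6
  [2→4]: (1020.0+802.3)/2 × 2 = 1822.3
  [4→5.5]: (802.3+670.2)/2 × 1.5 = 1104.375
  Sum = 5243.275 µg/L·h
IV tail: 670.2/0.12 = 5585.000; AUC_iv,0→∞ = 5243.275 + 5585.000 = 10828.275 µg/L·h
Trapezoidal AUC_0→9.5 (rectal suppository):
  [0→1]: (0.0+610.0)/2 × 1 = 305.0
  [1→7]: (610.0+640.2)/2 × 6 = 3750.6
  [7→7.25]: (640.2+622.5)/2 × 0.25 = 157.8375
  [7.25→9.25]: (622.5+493.9)/2 × 2 = 1116.4
  [9.25→9.5]: (493.9+479.5)/2 × 0.25 = 121.675
  Sum = 5451.5125 µg/L·h
rectal suppository tail: 479.5/0.12 = 3995.833; AUC_ev,0→∞ = 5451.5125 + 3995.833 = 9447.3455 µg/L·h
F = (AUC_ev/D_ev)/(AUC_iv/D_iv) = (9447.3455/1000)/(10828.275/250) = 9.4473455/43.3131 = 0.2181

F = 0.218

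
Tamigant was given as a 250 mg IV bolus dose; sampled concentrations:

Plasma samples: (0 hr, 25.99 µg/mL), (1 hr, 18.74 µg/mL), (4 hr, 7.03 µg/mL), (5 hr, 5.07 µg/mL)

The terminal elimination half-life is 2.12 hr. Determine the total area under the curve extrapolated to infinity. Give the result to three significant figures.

AUC = 82.6 µg/mL·hr

Trapezoidal AUC_0→5:
  [0→1]: (25.99+18.74)/2 × 1 = 22.365
  [1→4]: (18.74+7.03)/2 × 3 = 38.655
  [4→5]: (7.03+5.07)/2 × 1 = 6.05
  Sum = 67.07 µg/mL·hr
k_e = ln2 / t½ = 0.693147 / 2.12 = 0.3270 hr^-1
Extrapolated tail: C_last / k_e = 5.07 / 0.327 = 15.505
AUC_0→∞ = 67.07 + 15.505 = 82.575 µg/mL·hr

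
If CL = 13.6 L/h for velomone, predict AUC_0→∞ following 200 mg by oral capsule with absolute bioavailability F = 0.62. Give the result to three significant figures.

AUC_0→∞ = F × Dose / CL
        = 0.62 × 200 / 13.6 = 9.11765 mg/L·h

AUC = 9.12 mg/L·h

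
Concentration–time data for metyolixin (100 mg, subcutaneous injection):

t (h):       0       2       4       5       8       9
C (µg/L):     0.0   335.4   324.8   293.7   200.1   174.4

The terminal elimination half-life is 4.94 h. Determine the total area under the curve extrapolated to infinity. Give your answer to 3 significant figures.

Trapezoidal AUC_0→9:
  [0→2]: (0.0+335.4)/2 × 2 = 335.4
  [2→4]: (335.4+324.8)/2 × 2 = 660.2
  [4→5]: (324.8+293.7)/2 × 1 = 309.25
  [5→8]: (293.7+200.1)/2 × 3 = 740.7
  [8→9]: (200.1+174.4)/2 × 1 = 187.25
  Sum = 2232.8 µg/L·h
k_e = ln2 / t½ = 0.693147 / 4.94 = 0.1403 h^-1
Extrapolated tail: C_last / k_e = 174.4 / 0.1403 = 1243.051
AUC_0→∞ = 2232.8 + 1243.051 = 3475.851 µg/L·h

AUC = 3480 µg/L·h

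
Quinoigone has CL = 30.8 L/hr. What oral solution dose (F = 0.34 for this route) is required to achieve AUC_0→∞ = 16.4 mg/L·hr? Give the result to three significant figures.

Dose = CL × AUC_0→∞ / F
     = 30.8 × 16.4 / 0.34 = 1485.65 mg

Dose = 1490 mg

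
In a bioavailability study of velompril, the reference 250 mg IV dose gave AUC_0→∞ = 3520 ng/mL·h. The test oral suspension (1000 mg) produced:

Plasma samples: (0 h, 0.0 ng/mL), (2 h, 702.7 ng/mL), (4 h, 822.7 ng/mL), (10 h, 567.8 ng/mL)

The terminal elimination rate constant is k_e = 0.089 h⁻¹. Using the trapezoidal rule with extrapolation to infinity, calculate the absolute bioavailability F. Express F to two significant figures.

Trapezoidal AUC_0→10 (oral suspension):
  [0→2]: (0.0+702.7)/2 × 2 = 702.7
  [2→4]: (702.7+822.7)/2 × 2 = 1525.4
  [4→10]: (822.7+567.8)/2 × 6 = 4171.5
  Sum = 6399.6 ng/mL·h
Tail: C_last/k_e = 567.8/0.089 = 6379.775
AUC_0→∞ (oral suspension) = 6399.6 + 6379.775 = 12779.375 ng/mL·h
F = (AUC_ev/D_ev)/(AUC_iv/D_iv) = (12779.375/1000)/(3520/250) = 12.779375/14.08 = 0.9076

F = 0.91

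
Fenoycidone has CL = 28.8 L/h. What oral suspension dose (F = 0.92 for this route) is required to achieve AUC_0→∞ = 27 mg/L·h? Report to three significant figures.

Dose = CL × AUC_0→∞ / F
     = 28.8 × 27 / 0.92 = 845.217 mg

Dose = 845 mg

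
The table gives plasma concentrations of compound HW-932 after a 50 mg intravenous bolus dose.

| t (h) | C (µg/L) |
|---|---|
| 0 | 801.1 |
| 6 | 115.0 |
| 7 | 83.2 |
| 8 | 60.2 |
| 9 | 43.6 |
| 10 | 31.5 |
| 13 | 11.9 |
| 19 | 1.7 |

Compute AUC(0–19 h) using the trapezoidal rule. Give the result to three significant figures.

Trapezoidal AUC_0→19:
  [0→6]: (801.1+115.0)/2 × 6 = 2748.3
  [6→7]: (115.0+83.2)/2 × 1 = 99.1
  [7→8]: (83.2+60.2)/2 × 1 = 71.7
  [8→9]: (60.2+43.6)/2 × 1 = 51.9
  [9→10]: (43.6+31.5)/2 × 1 = 37.55
  [10→13]: (31.5+11.9)/2 × 3 = 65.1
  [13→19]: (11.9+1.7)/2 × 6 = 40.8
  Sum = 3114.45 µg/L·h

AUC = 3110 µg/L·h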